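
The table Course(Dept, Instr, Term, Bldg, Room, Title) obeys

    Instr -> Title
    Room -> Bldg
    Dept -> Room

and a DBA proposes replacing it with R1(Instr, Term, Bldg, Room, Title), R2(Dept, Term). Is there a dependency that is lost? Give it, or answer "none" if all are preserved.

Check Dept → Room: no single fragment contains all of {Dept, Room}, and the restricted closure of {Dept} across the fragments never reaches {Room}.
Instr → Title is preserved.
Room → Bldg is preserved.

Dept -> Room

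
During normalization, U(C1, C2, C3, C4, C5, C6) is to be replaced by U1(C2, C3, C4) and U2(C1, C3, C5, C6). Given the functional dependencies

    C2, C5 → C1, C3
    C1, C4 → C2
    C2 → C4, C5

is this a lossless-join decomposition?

Common attributes: U1 ∩ U2 = {C3}.
No dependency enlarges {C3}, so (C3)⁺ = {C3}.
The closure contains neither all of U1 = {C2, C3, C4} nor all of U2 = {C1, C3, C5, C6}, so the common attributes are not a superkey of either fragment. The join is lossy.

No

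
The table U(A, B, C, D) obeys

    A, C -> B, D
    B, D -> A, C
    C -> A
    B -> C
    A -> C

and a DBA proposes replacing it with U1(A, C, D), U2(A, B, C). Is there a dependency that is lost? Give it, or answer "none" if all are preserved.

A, C → B, D: restricted closure across fragments reaches B, D.
B, D → A, C: restricted closure across fragments reaches A, C.
C → A lies within U1.
B → C lies within U2.
A → C lies within U1.
Every dependency is enforceable on the fragments, so the decomposition is dependency-preserving.

none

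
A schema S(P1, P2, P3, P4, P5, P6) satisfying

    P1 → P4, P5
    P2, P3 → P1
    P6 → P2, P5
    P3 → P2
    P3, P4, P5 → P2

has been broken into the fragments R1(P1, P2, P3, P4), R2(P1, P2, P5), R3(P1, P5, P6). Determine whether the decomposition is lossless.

Chase test. Columns are P1, P2, P3, P4, P5, P6; row i has aⱼ where attribute j ∈ Ri, else bᵢⱼ.
Initial tableau (one row per fragment):
  row 1: a1 a2 a3 a4 b15 b16
  row 2: a1 a2 b23 b24 a5 b26
  row 3: a1 b32 b33 b34 a5 a6
Rows 1 and 2 agree on P1; apply P1→P4, P5 and equate their P4, P5 entries.
Rows 1 and 3 agree on P1; apply P1→P4, P5 and equate their P4, P5 entries.
No row becomes fully distinguished — the join is lossy.

No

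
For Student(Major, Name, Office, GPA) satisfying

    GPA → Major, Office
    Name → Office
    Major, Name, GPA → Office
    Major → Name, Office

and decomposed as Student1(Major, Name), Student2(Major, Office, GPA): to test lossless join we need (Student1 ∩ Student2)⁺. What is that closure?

Student1 ∩ Student2 = {Major}.
Major → Name, Office applies, adding Name, Office
Closure: {Major, Name, Office}.

Major, Name, Office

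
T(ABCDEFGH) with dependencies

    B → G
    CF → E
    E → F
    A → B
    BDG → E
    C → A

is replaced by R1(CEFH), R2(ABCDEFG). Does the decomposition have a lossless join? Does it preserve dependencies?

lossy but dependency-preserving

Lossless test: (CEF)⁺ = {ABCEFG}, which is a superkey of neither fragment — lossy.
Dependency preservation: every FD's attributes lie within a single fragment, so each can be enforced locally — preserved.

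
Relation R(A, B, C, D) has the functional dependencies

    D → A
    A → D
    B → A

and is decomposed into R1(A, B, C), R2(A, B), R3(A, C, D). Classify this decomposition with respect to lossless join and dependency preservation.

Lossless test (chase): Rows 1 and 2 agree on A; apply A→D and equate their D entries. Rows 1 and 3 agree on A; apply A→D and equate their D entries. Row 1 is now all distinguished symbols — the join is lossless.
Dependency preservation: every FD's attributes lie within a single fragment, so each can be enforced locally — preserved.

lossless and dependency-preserving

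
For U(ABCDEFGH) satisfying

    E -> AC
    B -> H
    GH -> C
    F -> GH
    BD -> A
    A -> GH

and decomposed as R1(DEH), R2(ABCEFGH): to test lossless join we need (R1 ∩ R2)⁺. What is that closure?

R1 ∩ R2 = {EH}.
E → AC applies, adding AC
A → GH applies, adding G
Closure: {ACEGH}.

ACEGH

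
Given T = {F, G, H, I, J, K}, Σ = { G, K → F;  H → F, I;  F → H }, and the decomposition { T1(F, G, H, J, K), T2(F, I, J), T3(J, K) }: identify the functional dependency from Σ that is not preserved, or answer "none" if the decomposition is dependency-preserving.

none

G, K → F lies within T1.
H → F, I: restricted closure across fragments reaches F, I.
F → H lies within T1.
Every dependency is enforceable on the fragments, so the decomposition is dependency-preserving.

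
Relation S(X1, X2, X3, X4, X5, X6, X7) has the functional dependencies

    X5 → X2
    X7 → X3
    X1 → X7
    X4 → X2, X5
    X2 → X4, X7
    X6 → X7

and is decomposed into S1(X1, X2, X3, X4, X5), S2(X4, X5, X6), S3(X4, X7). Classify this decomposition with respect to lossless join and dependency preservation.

lossy and not dependency-preserving

Lossless test (chase): Rows 1 and 2 agree on X5; apply X5→X2 and equate their X2 entries. Rows 1 and 3 agree on X4; apply X4→X2, X5 and equate their X2, X5 entries. Rows 1 and 2 agree on X2; apply X2→X4, X7 and equate their X4, X7 entries. Rows 1 and 3 agree on X2; apply X2→X4, X7 and equate their X4, X7 entries. Rows 1 and 2 agree on X7; apply X7→X3 and equate their X3 entries. Rows 1 and 3 agree on X7; apply X7→X3 and equate their X3 entries. No row becomes fully distinguished — the join is lossy.
Dependency preservation: the restricted closure of {X7} across the fragments never reaches {X3}, so X7 → X3 cannot be enforced without a join — not preserved.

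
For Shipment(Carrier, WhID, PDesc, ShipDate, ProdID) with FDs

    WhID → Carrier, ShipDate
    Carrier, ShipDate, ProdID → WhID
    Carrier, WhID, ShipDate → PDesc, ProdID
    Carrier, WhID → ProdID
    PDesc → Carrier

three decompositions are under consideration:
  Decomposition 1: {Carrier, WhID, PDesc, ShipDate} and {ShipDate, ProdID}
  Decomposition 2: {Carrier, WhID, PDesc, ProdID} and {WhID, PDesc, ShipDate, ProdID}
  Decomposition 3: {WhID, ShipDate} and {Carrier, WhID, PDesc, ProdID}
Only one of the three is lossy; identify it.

Decomposition 1

Decomposition 1: common = {ShipDate}, closure = {ShipDate} → lossy.
Decomposition 2: common = {WhID, PDesc, ProdID}, closure = {Carrier, WhID, PDesc, ShipDate, ProdID} → lossless.
Decomposition 3: common = {WhID}, closure = {Carrier, WhID, PDesc, ShipDate, ProdID} → lossless.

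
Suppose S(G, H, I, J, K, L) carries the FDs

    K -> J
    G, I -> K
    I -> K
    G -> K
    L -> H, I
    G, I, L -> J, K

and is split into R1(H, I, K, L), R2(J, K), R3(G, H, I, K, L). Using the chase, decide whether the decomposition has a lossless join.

Chase test. Columns are G, H, I, J, K, L; row i has aⱼ where attribute j ∈ Ri, else bᵢⱼ.
Initial tableau (one row per fragment):
  row 1: b11 a2 a3 b14 a5 a6
  row 2: b21 b22 b23 a4 a5 b26
  row 3: a1 a2 a3 b34 a5 a6
Rows 1 and 2 agree on K; apply K→J and equate their J entries.
Rows 1 and 3 agree on K; apply K→J and equate their J entries.
Row 3 is now all distinguished symbols — the join is lossless.

Yes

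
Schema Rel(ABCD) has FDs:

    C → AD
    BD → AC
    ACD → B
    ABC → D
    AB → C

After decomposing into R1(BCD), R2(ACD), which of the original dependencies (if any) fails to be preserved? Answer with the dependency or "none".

Check AB → C: no single fragment contains all of {ABC}, and the restricted closure of {AB} across the fragments never reaches {C}.
C → AD is preserved.
BD → AC is preserved.
ACD → B is preserved.
ABC → D is preserved.

AB → C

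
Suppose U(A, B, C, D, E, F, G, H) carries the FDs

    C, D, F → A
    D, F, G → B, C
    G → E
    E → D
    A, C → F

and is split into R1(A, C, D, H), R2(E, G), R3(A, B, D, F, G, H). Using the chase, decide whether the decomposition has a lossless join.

No

Chase test. Columns are A, B, C, D, E, F, G, H; row i has aⱼ where attribute j ∈ Ri, else bᵢⱼ.
Initial tableau (one row per fragment):
  row 1: a1 b12 a3 a4 b15 b16 b17 a8
  row 2: b21 b22 b23 b24 a5 b26 a7 b28
  row 3: a1 a2 b33 a4 b35 a6 a7 a8
Rows 2 and 3 agree on G; apply G→E and equate their E entries.
Rows 2 and 3 agree on E; apply E→D and equate their D entries.
No row becomes fully distinguished — the join is lossy.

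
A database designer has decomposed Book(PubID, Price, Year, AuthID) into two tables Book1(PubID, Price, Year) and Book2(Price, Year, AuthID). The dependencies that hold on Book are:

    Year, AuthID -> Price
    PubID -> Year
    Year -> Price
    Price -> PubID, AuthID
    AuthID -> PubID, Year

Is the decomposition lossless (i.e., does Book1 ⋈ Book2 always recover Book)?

Common attributes: Book1 ∩ Book2 = {Price, Year}.
Closure of {Price, Year}: Price → PubID, AuthID applies, adding PubID, AuthID. So (Price, Year)⁺ = {PubID, Price, Year, AuthID}.
This closure contains every attribute of Book1, so Book1 ∩ Book2 → Book1. The join is lossless.

Yes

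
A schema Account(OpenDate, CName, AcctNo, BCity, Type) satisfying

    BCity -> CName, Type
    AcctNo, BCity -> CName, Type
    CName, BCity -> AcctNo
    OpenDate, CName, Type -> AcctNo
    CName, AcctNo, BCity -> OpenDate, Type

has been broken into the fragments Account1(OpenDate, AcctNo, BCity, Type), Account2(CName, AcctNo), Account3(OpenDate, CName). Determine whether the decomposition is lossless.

No

Chase test. Columns are OpenDate, CName, AcctNo, BCity, Type; row i has aⱼ where attribute j ∈ Accounti, else bᵢⱼ.
Initial tableau (one row per fragment):
  row 1: a1 b12 a3 a4 a5
  row 2: b21 a2 a3 b24 b25
  row 3: a1 a2 b33 b34 b35
No row becomes fully distinguished — the join is lossy.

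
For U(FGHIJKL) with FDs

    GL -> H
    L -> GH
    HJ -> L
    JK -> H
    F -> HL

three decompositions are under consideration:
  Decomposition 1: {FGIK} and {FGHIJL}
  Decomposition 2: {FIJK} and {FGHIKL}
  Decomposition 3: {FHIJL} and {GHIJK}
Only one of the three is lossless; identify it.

Decomposition 2

Decomposition 1: common = {FGI}, closure = {FGHIL} → lossy.
Decomposition 2: common = {FIK}, closure = {FGHIKL} → lossless.
Decomposition 3: common = {HIJ}, closure = {GHIJL} → lossy.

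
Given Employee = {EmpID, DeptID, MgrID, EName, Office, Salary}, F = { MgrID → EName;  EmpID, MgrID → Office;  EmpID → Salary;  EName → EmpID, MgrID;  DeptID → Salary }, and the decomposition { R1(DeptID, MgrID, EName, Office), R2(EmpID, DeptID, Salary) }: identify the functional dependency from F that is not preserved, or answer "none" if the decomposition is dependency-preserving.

Check EName → EmpID, MgrID: no single fragment contains all of {EmpID, MgrID, EName}, and the restricted closure of {EName} across the fragments never reaches {EmpID, MgrID}.
MgrID → EName is preserved.
EmpID, MgrID → Office is preserved.
EmpID → Salary is preserved.
DeptID → Salary is preserved.

EName → EmpID, MgrID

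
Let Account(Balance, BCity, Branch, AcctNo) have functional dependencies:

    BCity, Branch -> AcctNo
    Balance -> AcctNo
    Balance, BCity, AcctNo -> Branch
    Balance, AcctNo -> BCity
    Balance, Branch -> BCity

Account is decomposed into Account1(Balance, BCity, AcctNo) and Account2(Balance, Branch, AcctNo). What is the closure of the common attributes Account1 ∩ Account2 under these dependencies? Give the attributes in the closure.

Balance, BCity, Branch, AcctNo

Account1 ∩ Account2 = {Balance, AcctNo}.
Balance, AcctNo → BCity applies, adding BCity
Balance, BCity, AcctNo → Branch applies, adding Branch
Closure: {Balance, BCity, Branch, AcctNo}.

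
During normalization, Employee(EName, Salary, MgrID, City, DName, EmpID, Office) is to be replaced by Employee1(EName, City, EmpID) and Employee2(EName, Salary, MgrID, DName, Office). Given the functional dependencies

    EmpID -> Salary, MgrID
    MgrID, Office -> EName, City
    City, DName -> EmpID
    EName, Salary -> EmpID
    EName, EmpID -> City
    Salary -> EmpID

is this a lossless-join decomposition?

No

Common attributes: Employee1 ∩ Employee2 = {EName}.
No dependency enlarges {EName}, so (EName)⁺ = {EName}.
The closure contains neither all of Employee1 = {EName, City, EmpID} nor all of Employee2 = {EName, Salary, MgrID, DName, Office}, so the common attributes are not a superkey of either fragment. The join is lossy.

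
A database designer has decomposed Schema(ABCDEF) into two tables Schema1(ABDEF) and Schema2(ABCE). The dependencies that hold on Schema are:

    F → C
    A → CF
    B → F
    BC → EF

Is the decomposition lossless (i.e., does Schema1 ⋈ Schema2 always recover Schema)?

Yes

Common attributes: Schema1 ∩ Schema2 = {ABE}.
Closure of {ABE}: A → CF applies, adding CF. So (ABE)⁺ = {ABCEF}.
This closure contains every attribute of Schema2, so Schema1 ∩ Schema2 → Schema2. The join is lossless.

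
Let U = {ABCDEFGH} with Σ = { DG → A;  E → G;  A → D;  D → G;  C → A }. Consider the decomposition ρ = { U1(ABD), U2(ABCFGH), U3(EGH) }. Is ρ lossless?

Chase test. Columns are ABCDEFGH; row i has aⱼ where attribute j ∈ Ui, else bᵢⱼ.
Initial tableau (one row per fragment):
  row 1: a1 a2 b13 a4 b15 b16 b17 b18
  row 2: a1 a2 a3 b24 b25 a6 a7 a8
  row 3: b31 b32 b33 b34 a5 b36 a7 a8
Rows 1 and 2 agree on A; apply A→D and equate their D entries.
Rows 1 and 2 agree on D; apply D→G and equate their G entries.
No row becomes fully distinguished — the join is lossy.

No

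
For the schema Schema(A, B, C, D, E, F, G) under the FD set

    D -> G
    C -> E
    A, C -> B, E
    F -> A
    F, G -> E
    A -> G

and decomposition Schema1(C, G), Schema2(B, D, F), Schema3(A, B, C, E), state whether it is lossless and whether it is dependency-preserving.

lossy and not dependency-preserving

Lossless test (chase): Rows 1 and 3 agree on C; apply C→E and equate their E entries. No row becomes fully distinguished — the join is lossy.
Dependency preservation: the restricted closure of {D} across the fragments never reaches {G}, so D → G cannot be enforced without a join — not preserved.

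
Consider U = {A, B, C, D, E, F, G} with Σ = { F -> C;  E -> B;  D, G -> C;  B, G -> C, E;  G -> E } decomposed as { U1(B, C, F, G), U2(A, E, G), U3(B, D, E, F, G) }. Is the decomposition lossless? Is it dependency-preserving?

lossy but dependency-preserving

Lossless test (chase): Rows 1 and 3 agree on F; apply F→C and equate their C entries. Rows 2 and 3 agree on E; apply E→B and equate their B entries. Rows 1 and 2 agree on B, G; apply B, G→C, E and equate their C, E entries. No row becomes fully distinguished — the join is lossy.
Dependency preservation: D, G → C; B, G → C, E are not contained in any single fragment, but the restricted closure of each left-hand side across the fragments still reaches the right-hand side; the remaining FDs each lie inside some fragment. All dependencies are preserved.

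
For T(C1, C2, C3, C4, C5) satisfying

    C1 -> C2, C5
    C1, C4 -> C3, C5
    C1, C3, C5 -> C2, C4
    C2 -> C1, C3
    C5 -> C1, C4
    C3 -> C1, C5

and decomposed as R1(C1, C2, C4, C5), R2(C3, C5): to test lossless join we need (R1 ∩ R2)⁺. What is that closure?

C1, C2, C3, C4, C5

R1 ∩ R2 = {C5}.
C5 → C1, C4 applies, adding C1, C4
C1 → C2, C5 applies, adding C2
C1, C4 → C3, C5 applies, adding C3
Closure: {C1, C2, C3, C4, C5}.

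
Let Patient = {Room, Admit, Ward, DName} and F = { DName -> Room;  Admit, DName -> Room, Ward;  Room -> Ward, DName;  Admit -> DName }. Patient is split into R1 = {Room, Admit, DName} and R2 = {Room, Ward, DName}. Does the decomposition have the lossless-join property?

Yes

Common attributes: R1 ∩ R2 = {Room, DName}.
Closure of {Room, DName}: Room → Ward, DName applies, adding Ward. So (Room, DName)⁺ = {Room, Ward, DName}.
This closure contains every attribute of R2, so R1 ∩ R2 → R2. The join is lossless.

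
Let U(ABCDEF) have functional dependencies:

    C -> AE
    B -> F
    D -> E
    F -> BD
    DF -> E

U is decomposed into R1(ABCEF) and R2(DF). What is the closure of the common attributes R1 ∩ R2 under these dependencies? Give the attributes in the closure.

R1 ∩ R2 = {F}.
F → BD applies, adding BD
DF → E applies, adding E
Closure: {BDEF}.

BDEF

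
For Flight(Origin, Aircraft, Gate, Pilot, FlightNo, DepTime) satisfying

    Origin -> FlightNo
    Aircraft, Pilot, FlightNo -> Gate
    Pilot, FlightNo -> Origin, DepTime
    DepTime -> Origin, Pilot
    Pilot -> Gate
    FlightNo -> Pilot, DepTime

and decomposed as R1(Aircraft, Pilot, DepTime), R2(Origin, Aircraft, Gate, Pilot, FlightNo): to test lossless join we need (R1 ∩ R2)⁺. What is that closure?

Aircraft, Gate, Pilot

R1 ∩ R2 = {Aircraft, Pilot}.
Pilot → Gate applies, adding Gate
Closure: {Aircraft, Gate, Pilot}.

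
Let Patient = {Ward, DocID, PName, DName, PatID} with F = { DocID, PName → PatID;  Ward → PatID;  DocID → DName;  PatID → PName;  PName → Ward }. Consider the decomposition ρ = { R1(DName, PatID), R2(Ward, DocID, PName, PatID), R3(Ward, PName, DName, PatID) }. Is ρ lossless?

No

Chase test. Columns are Ward, DocID, PName, DName, PatID; row i has aⱼ where attribute j ∈ Ri, else bᵢⱼ.
Initial tableau (one row per fragment):
  row 1: b11 b12 b13 a4 a5
  row 2: a1 a2 a3 b24 a5
  row 3: a1 b32 a3 a4 a5
Rows 1 and 2 agree on PatID; apply PatID→PName and equate their PName entries.
Rows 1 and 2 agree on PName; apply PName→Ward and equate their Ward entries.
No row becomes fully distinguished — the join is lossy.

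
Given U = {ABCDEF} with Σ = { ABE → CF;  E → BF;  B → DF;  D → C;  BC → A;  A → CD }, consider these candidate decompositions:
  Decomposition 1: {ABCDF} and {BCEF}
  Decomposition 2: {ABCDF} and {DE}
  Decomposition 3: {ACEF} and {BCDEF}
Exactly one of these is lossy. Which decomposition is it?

Decomposition 2

Decomposition 1: common = {BCF}, closure = {ABCDF} → lossless.
Decomposition 2: common = {D}, closure = {CD} → lossy.
Decomposition 3: common = {CEF}, closure = {ABCDEF} → lossless.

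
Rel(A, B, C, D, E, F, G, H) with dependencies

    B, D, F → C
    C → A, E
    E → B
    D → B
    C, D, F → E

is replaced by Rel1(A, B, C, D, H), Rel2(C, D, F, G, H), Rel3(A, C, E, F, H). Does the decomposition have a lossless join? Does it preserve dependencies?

lossless but not dependency-preserving

Lossless test (chase): Rows 1 and 2 agree on C; apply C→A, E and equate their A, E entries. Rows 1 and 3 agree on C; apply C→A, E and equate their A, E entries. Rows 1 and 2 agree on E; apply E→B and equate their B entries. Rows 1 and 3 agree on E; apply E→B and equate their B entries. Row 2 is now all distinguished symbols — the join is lossless.
Dependency preservation: the restricted closure of {E} across the fragments never reaches {B}, so E → B cannot be enforced without a join — not preserved.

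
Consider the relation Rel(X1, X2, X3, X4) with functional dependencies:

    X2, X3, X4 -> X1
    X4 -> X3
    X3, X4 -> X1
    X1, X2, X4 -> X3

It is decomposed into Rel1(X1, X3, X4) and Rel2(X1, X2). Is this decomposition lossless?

Common attributes: Rel1 ∩ Rel2 = {X1}.
No dependency enlarges {X1}, so (X1)⁺ = {X1}.
The closure contains neither all of Rel1 = {X1, X3, X4} nor all of Rel2 = {X1, X2}, so the common attributes are not a superkey of either fragment. The join is lossy.

No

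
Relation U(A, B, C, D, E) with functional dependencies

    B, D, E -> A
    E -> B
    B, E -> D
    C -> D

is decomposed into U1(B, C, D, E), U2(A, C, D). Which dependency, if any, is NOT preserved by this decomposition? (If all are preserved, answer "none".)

B, D, E -> A

Check B, D, E → A: no single fragment contains all of {A, B, D, E}, and the restricted closure of {B, D, E} across the fragments never reaches {A}.
E → B is preserved.
B, E → D is preserved.
C → D is preserved.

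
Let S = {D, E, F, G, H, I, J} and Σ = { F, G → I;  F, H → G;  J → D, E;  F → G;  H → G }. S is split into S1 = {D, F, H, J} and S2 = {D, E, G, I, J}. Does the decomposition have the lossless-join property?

Common attributes: S1 ∩ S2 = {D, J}.
Closure of {D, J}: J → D, E applies, adding E. So (D, J)⁺ = {D, E, J}.
The closure contains neither all of S1 = {D, F, H, J} nor all of S2 = {D, E, G, I, J}, so the common attributes are not a superkey of either fragment. The join is lossy.

No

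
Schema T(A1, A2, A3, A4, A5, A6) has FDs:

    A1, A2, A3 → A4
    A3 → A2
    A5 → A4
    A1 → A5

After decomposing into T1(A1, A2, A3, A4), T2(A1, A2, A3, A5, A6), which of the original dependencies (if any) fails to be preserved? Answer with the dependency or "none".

A5 → A4

Check A5 → A4: no single fragment contains all of {A4, A5}, and the restricted closure of {A5} across the fragments never reaches {A4}.
A1, A2, A3 → A4 is preserved.
A3 → A2 is preserved.
A1 → A5 is preserved.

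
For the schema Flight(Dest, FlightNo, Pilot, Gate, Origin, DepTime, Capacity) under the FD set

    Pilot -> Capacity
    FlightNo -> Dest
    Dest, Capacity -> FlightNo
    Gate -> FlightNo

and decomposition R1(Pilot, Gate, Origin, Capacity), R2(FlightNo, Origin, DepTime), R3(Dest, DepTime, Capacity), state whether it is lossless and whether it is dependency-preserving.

lossy and not dependency-preserving

Lossless test (chase): applying each FD to every pair of rows produces no changes in the tableau, so no row becomes fully distinguished — the join is lossy.
Dependency preservation: the restricted closure of {FlightNo} across the fragments never reaches {Dest}, so FlightNo → Dest cannot be enforced without a join — not preserved.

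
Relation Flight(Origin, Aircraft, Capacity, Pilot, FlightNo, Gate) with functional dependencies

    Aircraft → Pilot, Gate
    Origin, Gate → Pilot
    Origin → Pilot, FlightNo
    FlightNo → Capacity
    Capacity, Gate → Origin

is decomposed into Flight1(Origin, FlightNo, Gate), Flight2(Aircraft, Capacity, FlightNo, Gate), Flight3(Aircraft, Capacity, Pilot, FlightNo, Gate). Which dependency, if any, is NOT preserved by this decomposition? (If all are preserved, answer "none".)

Check Origin → Pilot, FlightNo: no single fragment contains all of {Origin, Pilot, FlightNo}, and the restricted closure of {Origin} across the fragments never reaches {Pilot, FlightNo}.
Aircraft → Pilot, Gate is preserved.
Origin, Gate → Pilot is preserved.
FlightNo → Capacity is preserved.
Capacity, Gate → Origin is preserved.

Origin → Pilot, FlightNo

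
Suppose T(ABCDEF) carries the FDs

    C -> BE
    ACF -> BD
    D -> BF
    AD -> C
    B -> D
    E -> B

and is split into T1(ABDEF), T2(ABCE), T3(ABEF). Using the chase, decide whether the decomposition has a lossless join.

Chase test. Columns are ABCDEF; row i has aⱼ where attribute j ∈ Ti, else bᵢⱼ.
Initial tableau (one row per fragment):
  row 1: a1 a2 b13 a4 a5 a6
  row 2: a1 a2 a3 b24 a5 b26
  row 3: a1 a2 b33 b34 a5 a6
Rows 1 and 2 agree on B; apply B→D and equate their D entries.
Rows 1 and 3 agree on B; apply B→D and equate their D entries.
Rows 1 and 2 agree on D; apply D→BF and equate their BF entries.
Rows 1 and 2 agree on AD; apply AD→C and equate their C entries.
Rows 1 and 3 agree on AD; apply AD→C and equate their C entries.
Row 1 is now all distinguished symbols — the join is lossless.

Yes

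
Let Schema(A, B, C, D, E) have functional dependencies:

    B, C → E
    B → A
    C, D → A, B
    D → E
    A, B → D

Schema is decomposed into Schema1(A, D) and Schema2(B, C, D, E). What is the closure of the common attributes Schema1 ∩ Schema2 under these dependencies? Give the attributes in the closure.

D, E

Schema1 ∩ Schema2 = {D}.
D → E applies, adding E
Closure: {D, E}.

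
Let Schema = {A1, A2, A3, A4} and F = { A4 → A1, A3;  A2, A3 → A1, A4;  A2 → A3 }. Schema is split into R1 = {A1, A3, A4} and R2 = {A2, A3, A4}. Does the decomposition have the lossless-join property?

Yes

Common attributes: R1 ∩ R2 = {A3, A4}.
Closure of {A3, A4}: A4 → A1, A3 applies, adding A1. So (A3, A4)⁺ = {A1, A3, A4}.
This closure contains every attribute of R1, so R1 ∩ R2 → R1. The join is lossless.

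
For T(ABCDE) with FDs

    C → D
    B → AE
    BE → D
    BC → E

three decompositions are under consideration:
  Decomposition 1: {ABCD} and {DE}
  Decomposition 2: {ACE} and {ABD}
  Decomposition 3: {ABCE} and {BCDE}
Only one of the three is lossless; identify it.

Decomposition 3

Decomposition 1: common = {D}, closure = {D} → lossy.
Decomposition 2: common = {A}, closure = {A} → lossy.
Decomposition 3: common = {BCE}, closure = {ABCDE} → lossless.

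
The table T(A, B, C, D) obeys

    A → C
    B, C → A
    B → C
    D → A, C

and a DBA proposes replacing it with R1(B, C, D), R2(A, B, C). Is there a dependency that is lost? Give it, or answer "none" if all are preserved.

D → A, C

Check D → A, C: no single fragment contains all of {A, C, D}, and the restricted closure of {D} across the fragments never reaches {A, C}.
A → C is preserved.
B, C → A is preserved.
B → C is preserved.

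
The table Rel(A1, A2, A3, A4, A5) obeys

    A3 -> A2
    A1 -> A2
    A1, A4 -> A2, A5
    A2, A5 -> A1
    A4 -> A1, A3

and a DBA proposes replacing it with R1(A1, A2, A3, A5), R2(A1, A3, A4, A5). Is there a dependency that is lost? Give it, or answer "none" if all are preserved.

A3 → A2 lies within R1.
A1 → A2 lies within R1.
A1, A4 → A2, A5: restricted closure across fragments reaches A2, A5.
A2, A5 → A1 lies within R1.
A4 → A1, A3 lies within R2.
Every dependency is enforceable on the fragments, so the decomposition is dependency-preserving.

none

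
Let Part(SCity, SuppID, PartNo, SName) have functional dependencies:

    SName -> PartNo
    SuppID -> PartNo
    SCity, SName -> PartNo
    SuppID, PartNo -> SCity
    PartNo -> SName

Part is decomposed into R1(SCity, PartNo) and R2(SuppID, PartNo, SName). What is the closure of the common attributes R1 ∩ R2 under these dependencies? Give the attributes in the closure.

R1 ∩ R2 = {PartNo}.
PartNo → SName applies, adding SName
Closure: {PartNo, SName}.

PartNo, SName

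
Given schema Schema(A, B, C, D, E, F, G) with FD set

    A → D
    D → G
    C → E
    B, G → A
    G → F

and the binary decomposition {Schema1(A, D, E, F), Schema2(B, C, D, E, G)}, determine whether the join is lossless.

Common attributes: Schema1 ∩ Schema2 = {D, E}.
Closure of {D, E}: D → G applies, adding G; G → F applies, adding F. So (D, E)⁺ = {D, E, F, G}.
The closure contains neither all of Schema1 = {A, D, E, F} nor all of Schema2 = {B, C, D, E, G}, so the common attributes are not a superkey of either fragment. The join is lossy.

No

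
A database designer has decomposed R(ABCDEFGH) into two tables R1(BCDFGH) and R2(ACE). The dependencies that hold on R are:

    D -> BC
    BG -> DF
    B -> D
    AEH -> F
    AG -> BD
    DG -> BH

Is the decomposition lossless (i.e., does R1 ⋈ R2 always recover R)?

No

Common attributes: R1 ∩ R2 = {C}.
No dependency enlarges {C}, so (C)⁺ = {C}.
The closure contains neither all of R1 = {BCDFGH} nor all of R2 = {ACE}, so the common attributes are not a superkey of either fragment. The join is lossy.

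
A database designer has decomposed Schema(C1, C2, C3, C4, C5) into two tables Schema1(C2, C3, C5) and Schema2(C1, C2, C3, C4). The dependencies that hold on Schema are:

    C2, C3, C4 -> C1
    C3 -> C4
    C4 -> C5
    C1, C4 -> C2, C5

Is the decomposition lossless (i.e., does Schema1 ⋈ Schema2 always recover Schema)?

Common attributes: Schema1 ∩ Schema2 = {C2, C3}.
Closure of {C2, C3}: C3 → C4 applies, adding C4; C4 → C5 applies, adding C5; C2, C3, C4 → C1 applies, adding C1. So (C2, C3)⁺ = {C1, C2, C3, C4, C5}.
This closure contains every attribute of Schema1, so Schema1 ∩ Schema2 → Schema1. The join is lossless.

Yes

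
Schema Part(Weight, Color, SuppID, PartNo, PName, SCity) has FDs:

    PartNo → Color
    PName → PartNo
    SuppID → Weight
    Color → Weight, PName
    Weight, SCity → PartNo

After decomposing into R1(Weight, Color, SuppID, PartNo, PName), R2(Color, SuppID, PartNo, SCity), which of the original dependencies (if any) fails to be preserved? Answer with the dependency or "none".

Check Weight, SCity → PartNo: no single fragment contains all of {Weight, PartNo, SCity}, and the restricted closure of {Weight, SCity} across the fragments never reaches {PartNo}.
PartNo → Color is preserved.
PName → PartNo is preserved.
SuppID → Weight is preserved.
Color → Weight, PName is preserved.

Weight, SCity → PartNo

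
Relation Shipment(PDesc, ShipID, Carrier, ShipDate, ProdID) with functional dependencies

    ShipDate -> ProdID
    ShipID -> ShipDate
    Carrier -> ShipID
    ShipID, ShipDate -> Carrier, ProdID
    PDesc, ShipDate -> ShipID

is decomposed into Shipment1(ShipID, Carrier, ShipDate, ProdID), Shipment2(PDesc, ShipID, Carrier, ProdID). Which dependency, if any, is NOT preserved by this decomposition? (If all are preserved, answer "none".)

Check PDesc, ShipDate → ShipID: no single fragment contains all of {PDesc, ShipID, ShipDate}, and the restricted closure of {PDesc, ShipDate} across the fragments never reaches {ShipID}.
ShipDate → ProdID is preserved.
ShipID → ShipDate is preserved.
Carrier → ShipID is preserved.
ShipID, ShipDate → Carrier, ProdID is preserved.

PDesc, ShipDate -> ShipID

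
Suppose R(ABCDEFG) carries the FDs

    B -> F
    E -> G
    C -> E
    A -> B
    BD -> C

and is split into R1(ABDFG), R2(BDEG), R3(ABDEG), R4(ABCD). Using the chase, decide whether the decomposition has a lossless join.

Yes

Chase test. Columns are ABCDEFG; row i has aⱼ where attribute j ∈ Ri, else bᵢⱼ.
Initial tableau (one row per fragment):
  row 1: a1 a2 b13 a4 b15 a6 a7
  row 2: b21 a2 b23 a4 a5 b26 a7
  row 3: a1 a2 b33 a4 a5 b36 a7
  row 4: a1 a2 a3 a4 b45 b46 b47
Rows 1 and 2 agree on B; apply B→F and equate their F entries.
Rows 1 and 3 agree on B; apply B→F and equate their F entries.
Rows 1 and 4 agree on B; apply B→F and equate their F entries.
Rows 1 and 2 agree on BD; apply BD→C and equate their C entries.
Rows 1 and 3 agree on BD; apply BD→C and equate their C entries.
Rows 1 and 4 agree on BD; apply BD→C and equate their C entries.
Rows 1 and 2 agree on C; apply C→E and equate their E entries.
Rows 1 and 4 agree on C; apply C→E and equate their E entries.
Rows 1 and 4 agree on E; apply E→G and equate their G entries.
Row 1 is now all distinguished symbols — the join is lossless.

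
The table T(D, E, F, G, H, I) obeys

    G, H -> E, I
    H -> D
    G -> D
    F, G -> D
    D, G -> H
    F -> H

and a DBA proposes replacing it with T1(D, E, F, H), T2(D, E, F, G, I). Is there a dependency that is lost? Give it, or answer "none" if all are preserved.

Check D, G → H: no single fragment contains all of {D, G, H}, and the restricted closure of {D, G} across the fragments never reaches {H}.
G, H → E, I is preserved.
H → D is preserved.
G → D is preserved.
F, G → D is preserved.
F → H is preserved.

D, G -> H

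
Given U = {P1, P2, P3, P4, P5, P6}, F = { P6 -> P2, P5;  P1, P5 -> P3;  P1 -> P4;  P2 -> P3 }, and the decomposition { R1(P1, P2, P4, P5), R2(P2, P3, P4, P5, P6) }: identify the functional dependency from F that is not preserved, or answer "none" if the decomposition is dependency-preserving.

Check P1, P5 → P3: no single fragment contains all of {P1, P3, P5}, and the restricted closure of {P1, P5} across the fragments never reaches {P3}.
P6 → P2, P5 is preserved.
P1 → P4 is preserved.
P2 → P3 is preserved.

P1, P5 -> P3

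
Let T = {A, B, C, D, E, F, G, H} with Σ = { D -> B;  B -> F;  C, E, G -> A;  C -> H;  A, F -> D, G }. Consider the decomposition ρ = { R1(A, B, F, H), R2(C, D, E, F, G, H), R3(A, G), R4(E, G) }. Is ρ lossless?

No

Chase test. Columns are A, B, C, D, E, F, G, H; row i has aⱼ where attribute j ∈ Ri, else bᵢⱼ.
Initial tableau (one row per fragment):
  row 1: a1 a2 b13 b14 b15 a6 b17 a8
  row 2: b21 b22 a3 a4 a5 a6 a7 a8
  row 3: a1 b32 b33 b34 b35 b36 a7 b38
  row 4: b41 b42 b43 b44 a5 b46 a7 b48
No row becomes fully distinguished — the join is lossy.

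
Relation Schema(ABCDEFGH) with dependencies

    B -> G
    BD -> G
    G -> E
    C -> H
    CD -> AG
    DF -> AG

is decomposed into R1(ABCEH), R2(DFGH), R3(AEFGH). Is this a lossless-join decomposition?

No

Chase test. Columns are ABCDEFGH; row i has aⱼ where attribute j ∈ Ri, else bᵢⱼ.
Initial tableau (one row per fragment):
  row 1: a1 a2 a3 b14 a5 b16 b17 a8
  row 2: b21 b22 b23 a4 b25 a6 a7 a8
  row 3: a1 b32 b33 b34 a5 a6 a7 a8
Rows 2 and 3 agree on G; apply G→E and equate their E entries.
No row becomes fully distinguished — the join is lossy.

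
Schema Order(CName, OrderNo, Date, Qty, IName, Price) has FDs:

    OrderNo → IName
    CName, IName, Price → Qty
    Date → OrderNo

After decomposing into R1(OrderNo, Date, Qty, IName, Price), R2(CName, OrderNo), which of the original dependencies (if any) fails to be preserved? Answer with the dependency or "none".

Check CName, IName, Price → Qty: no single fragment contains all of {CName, Qty, IName, Price}, and the restricted closure of {CName, IName, Price} across the fragments never reaches {Qty}.
OrderNo → IName is preserved.
Date → OrderNo is preserved.

CName, IName, Price → Qty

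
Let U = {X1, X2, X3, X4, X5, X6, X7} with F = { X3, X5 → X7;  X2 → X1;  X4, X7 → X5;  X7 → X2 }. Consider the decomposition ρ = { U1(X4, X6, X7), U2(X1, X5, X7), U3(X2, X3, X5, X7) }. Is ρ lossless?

No

Chase test. Columns are X1, X2, X3, X4, X5, X6, X7; row i has aⱼ where attribute j ∈ Ui, else bᵢⱼ.
Initial tableau (one row per fragment):
  row 1: b11 b12 b13 a4 b15 a6 a7
  row 2: a1 b22 b23 b24 a5 b26 a7
  row 3: b31 a2 a3 b34 a5 b36 a7
Rows 1 and 2 agree on X7; apply X7→X2 and equate their X2 entries.
Rows 1 and 3 agree on X7; apply X7→X2 and equate their X2 entries.
Rows 1 and 2 agree on X2; apply X2→X1 and equate their X1 entries.
Rows 1 and 3 agree on X2; apply X2→X1 and equate their X1 entries.
No row becomes fully distinguished — the join is lossy.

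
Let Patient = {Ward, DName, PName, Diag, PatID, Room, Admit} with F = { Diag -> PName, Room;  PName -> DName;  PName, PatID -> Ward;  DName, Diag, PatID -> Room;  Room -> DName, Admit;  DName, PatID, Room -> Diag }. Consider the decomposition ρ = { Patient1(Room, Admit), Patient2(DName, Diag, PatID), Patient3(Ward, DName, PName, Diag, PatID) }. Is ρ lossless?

Chase test. Columns are Ward, DName, PName, Diag, PatID, Room, Admit; row i has aⱼ where attribute j ∈ Patienti, else bᵢⱼ.
Initial tableau (one row per fragment):
  row 1: b11 b12 b13 b14 b15 a6 a7
  row 2: b21 a2 b23 a4 a5 b26 b27
  row 3: a1 a2 a3 a4 a5 b36 b37
Rows 2 and 3 agree on Diag; apply Diag→PName, Room and equate their PName, Room entries.
Rows 2 and 3 agree on PName, PatID; apply PName, PatID→Ward and equate their Ward entries.
Rows 2 and 3 agree on Room; apply Room→DName, Admit and equate their DName, Admit entries.
No row becomes fully distinguished — the join is lossy.

No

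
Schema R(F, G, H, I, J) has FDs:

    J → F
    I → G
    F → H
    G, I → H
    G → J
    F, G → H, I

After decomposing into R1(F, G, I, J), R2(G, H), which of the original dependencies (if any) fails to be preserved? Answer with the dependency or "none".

Check F → H: no single fragment contains all of {F, H}, and the restricted closure of {F} across the fragments never reaches {H}.
J → F is preserved.
I → G is preserved.
G, I → H is preserved.
G → J is preserved.
F, G → H, I is preserved.

F → H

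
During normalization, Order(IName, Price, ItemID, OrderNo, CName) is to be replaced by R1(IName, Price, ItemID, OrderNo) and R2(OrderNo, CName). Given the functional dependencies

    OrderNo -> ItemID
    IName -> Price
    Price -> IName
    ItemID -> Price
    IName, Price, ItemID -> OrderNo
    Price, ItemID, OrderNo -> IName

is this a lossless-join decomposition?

Yes

Common attributes: R1 ∩ R2 = {OrderNo}.
Closure of {OrderNo}: OrderNo → ItemID applies, adding ItemID; ItemID → Price applies, adding Price; Price, ItemID, OrderNo → IName applies, adding IName. So (OrderNo)⁺ = {IName, Price, ItemID, OrderNo}.
This closure contains every attribute of R1, so R1 ∩ R2 → R1. The join is lossless.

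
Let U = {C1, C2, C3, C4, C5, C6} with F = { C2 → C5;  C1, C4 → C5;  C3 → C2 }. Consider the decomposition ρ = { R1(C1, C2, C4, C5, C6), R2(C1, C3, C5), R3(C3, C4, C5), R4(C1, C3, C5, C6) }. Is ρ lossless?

No

Chase test. Columns are C1, C2, C3, C4, C5, C6; row i has aⱼ where attribute j ∈ Ri, else bᵢⱼ.
Initial tableau (one row per fragment):
  row 1: a1 a2 b13 a4 a5 a6
  row 2: a1 b22 a3 b24 a5 b26
  row 3: b31 b32 a3 a4 a5 b36
  row 4: a1 b42 a3 b44 a5 a6
Rows 2 and 3 agree on C3; apply C3→C2 and equate their C2 entries.
Rows 2 and 4 agree on C3; apply C3→C2 and equate their C2 entries.
No row becomes fully distinguished — the join is lossy.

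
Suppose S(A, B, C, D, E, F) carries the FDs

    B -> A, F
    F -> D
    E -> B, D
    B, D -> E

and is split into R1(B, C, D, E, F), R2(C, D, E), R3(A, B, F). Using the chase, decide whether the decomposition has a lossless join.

Chase test. Columns are A, B, C, D, E, F; row i has aⱼ where attribute j ∈ Ri, else bᵢⱼ.
Initial tableau (one row per fragment):
  row 1: b11 a2 a3 a4 a5 a6
  row 2: b21 b22 a3 a4 a5 b26
  row 3: a1 a2 b33 b34 b35 a6
Rows 1 and 3 agree on B; apply B→A, F and equate their A, F entries.
Rows 1 and 3 agree on F; apply F→D and equate their D entries.
Rows 1 and 2 agree on E; apply E→B, D and equate their B, D entries.
Rows 1 and 3 agree on B, D; apply B, D→E and equate their E entries.
Rows 1 and 2 agree on B; apply B→A, F and equate their A, F entries.
Row 1 is now all distinguished symbols — the join is lossless.

Yes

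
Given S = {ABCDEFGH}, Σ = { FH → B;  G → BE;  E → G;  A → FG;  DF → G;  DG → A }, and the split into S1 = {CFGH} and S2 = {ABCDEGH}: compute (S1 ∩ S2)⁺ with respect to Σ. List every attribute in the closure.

S1 ∩ S2 = {CGH}.
G → BE applies, adding BE
Closure: {BCEGH}.

BCEGH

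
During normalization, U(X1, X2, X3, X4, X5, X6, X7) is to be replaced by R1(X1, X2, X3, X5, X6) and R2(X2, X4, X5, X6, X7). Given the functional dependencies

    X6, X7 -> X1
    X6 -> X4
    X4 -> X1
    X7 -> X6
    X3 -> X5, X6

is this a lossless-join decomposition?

Common attributes: R1 ∩ R2 = {X2, X5, X6}.
Closure of {X2, X5, X6}: X6 → X4 applies, adding X4; X4 → X1 applies, adding X1. So (X2, X5, X6)⁺ = {X1, X2, X4, X5, X6}.
The closure contains neither all of R1 = {X1, X2, X3, X5, X6} nor all of R2 = {X2, X4, X5, X6, X7}, so the common attributes are not a superkey of either fragment. The join is lossy.

No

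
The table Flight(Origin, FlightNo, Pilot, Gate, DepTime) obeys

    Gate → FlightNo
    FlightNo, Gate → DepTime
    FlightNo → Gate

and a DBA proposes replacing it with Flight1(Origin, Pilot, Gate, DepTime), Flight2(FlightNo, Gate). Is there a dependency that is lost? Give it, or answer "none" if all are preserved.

Gate → FlightNo lies within Flight2.
FlightNo, Gate → DepTime: restricted closure across fragments reaches DepTime.
FlightNo → Gate lies within Flight2.
Every dependency is enforceable on the fragments, so the decomposition is dependency-preserving.

none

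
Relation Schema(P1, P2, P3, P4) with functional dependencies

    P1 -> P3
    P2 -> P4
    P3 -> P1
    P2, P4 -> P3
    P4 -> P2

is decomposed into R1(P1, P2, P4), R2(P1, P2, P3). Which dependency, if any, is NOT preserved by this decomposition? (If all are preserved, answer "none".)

P1 → P3 lies within R2.
P2 → P4 lies within R1.
P3 → P1 lies within R2.
P2, P4 → P3: restricted closure across fragments reaches P3.
P4 → P2 lies within R1.
Every dependency is enforceable on the fragments, so the decomposition is dependency-preserving.

none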